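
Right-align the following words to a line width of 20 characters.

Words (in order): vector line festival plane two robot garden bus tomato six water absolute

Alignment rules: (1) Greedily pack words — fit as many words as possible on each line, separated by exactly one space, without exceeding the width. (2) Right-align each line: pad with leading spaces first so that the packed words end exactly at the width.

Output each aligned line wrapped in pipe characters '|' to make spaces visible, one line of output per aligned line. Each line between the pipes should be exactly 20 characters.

Answer: |vector line festival|
|     plane two robot|
|   garden bus tomato|
|  six water absolute|

Derivation:
Line 1: ['vector', 'line', 'festival'] (min_width=20, slack=0)
Line 2: ['plane', 'two', 'robot'] (min_width=15, slack=5)
Line 3: ['garden', 'bus', 'tomato'] (min_width=17, slack=3)
Line 4: ['six', 'water', 'absolute'] (min_width=18, slack=2)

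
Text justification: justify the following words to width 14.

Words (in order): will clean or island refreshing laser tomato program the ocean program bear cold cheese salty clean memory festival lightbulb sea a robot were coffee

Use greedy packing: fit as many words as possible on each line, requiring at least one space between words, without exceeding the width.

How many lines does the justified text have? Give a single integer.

Line 1: ['will', 'clean', 'or'] (min_width=13, slack=1)
Line 2: ['island'] (min_width=6, slack=8)
Line 3: ['refreshing'] (min_width=10, slack=4)
Line 4: ['laser', 'tomato'] (min_width=12, slack=2)
Line 5: ['program', 'the'] (min_width=11, slack=3)
Line 6: ['ocean', 'program'] (min_width=13, slack=1)
Line 7: ['bear', 'cold'] (min_width=9, slack=5)
Line 8: ['cheese', 'salty'] (min_width=12, slack=2)
Line 9: ['clean', 'memory'] (min_width=12, slack=2)
Line 10: ['festival'] (min_width=8, slack=6)
Line 11: ['lightbulb', 'sea'] (min_width=13, slack=1)
Line 12: ['a', 'robot', 'were'] (min_width=12, slack=2)
Line 13: ['coffee'] (min_width=6, slack=8)
Total lines: 13

Answer: 13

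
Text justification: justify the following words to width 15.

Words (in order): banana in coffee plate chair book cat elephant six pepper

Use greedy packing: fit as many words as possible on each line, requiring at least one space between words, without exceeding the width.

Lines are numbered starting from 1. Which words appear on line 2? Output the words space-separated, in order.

Answer: coffee plate

Derivation:
Line 1: ['banana', 'in'] (min_width=9, slack=6)
Line 2: ['coffee', 'plate'] (min_width=12, slack=3)
Line 3: ['chair', 'book', 'cat'] (min_width=14, slack=1)
Line 4: ['elephant', 'six'] (min_width=12, slack=3)
Line 5: ['pepper'] (min_width=6, slack=9)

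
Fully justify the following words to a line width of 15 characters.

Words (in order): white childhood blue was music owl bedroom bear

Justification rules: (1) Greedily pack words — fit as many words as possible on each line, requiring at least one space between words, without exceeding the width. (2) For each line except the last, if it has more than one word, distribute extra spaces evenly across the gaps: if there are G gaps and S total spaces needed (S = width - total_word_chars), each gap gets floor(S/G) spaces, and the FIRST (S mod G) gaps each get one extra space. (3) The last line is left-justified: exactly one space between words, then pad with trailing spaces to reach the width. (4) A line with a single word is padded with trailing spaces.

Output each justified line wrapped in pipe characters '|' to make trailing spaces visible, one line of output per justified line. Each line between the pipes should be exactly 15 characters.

Line 1: ['white', 'childhood'] (min_width=15, slack=0)
Line 2: ['blue', 'was', 'music'] (min_width=14, slack=1)
Line 3: ['owl', 'bedroom'] (min_width=11, slack=4)
Line 4: ['bear'] (min_width=4, slack=11)

Answer: |white childhood|
|blue  was music|
|owl     bedroom|
|bear           |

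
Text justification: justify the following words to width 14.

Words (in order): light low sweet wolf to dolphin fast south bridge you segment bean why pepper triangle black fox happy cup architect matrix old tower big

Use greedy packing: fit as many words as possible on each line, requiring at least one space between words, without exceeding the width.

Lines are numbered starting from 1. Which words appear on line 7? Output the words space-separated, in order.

Line 1: ['light', 'low'] (min_width=9, slack=5)
Line 2: ['sweet', 'wolf', 'to'] (min_width=13, slack=1)
Line 3: ['dolphin', 'fast'] (min_width=12, slack=2)
Line 4: ['south', 'bridge'] (min_width=12, slack=2)
Line 5: ['you', 'segment'] (min_width=11, slack=3)
Line 6: ['bean', 'why'] (min_width=8, slack=6)
Line 7: ['pepper'] (min_width=6, slack=8)
Line 8: ['triangle', 'black'] (min_width=14, slack=0)
Line 9: ['fox', 'happy', 'cup'] (min_width=13, slack=1)
Line 10: ['architect'] (min_width=9, slack=5)
Line 11: ['matrix', 'old'] (min_width=10, slack=4)
Line 12: ['tower', 'big'] (min_width=9, slack=5)

Answer: pepper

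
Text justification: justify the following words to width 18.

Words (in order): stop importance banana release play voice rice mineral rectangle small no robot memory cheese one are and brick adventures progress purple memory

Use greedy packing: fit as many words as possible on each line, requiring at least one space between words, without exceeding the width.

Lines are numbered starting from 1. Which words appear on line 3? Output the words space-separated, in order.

Line 1: ['stop', 'importance'] (min_width=15, slack=3)
Line 2: ['banana', 'release'] (min_width=14, slack=4)
Line 3: ['play', 'voice', 'rice'] (min_width=15, slack=3)
Line 4: ['mineral', 'rectangle'] (min_width=17, slack=1)
Line 5: ['small', 'no', 'robot'] (min_width=14, slack=4)
Line 6: ['memory', 'cheese', 'one'] (min_width=17, slack=1)
Line 7: ['are', 'and', 'brick'] (min_width=13, slack=5)
Line 8: ['adventures'] (min_width=10, slack=8)
Line 9: ['progress', 'purple'] (min_width=15, slack=3)
Line 10: ['memory'] (min_width=6, slack=12)

Answer: play voice rice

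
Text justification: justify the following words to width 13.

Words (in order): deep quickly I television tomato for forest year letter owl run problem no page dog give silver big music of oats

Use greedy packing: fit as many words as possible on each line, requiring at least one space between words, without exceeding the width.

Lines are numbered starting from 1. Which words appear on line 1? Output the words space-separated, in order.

Answer: deep quickly

Derivation:
Line 1: ['deep', 'quickly'] (min_width=12, slack=1)
Line 2: ['I', 'television'] (min_width=12, slack=1)
Line 3: ['tomato', 'for'] (min_width=10, slack=3)
Line 4: ['forest', 'year'] (min_width=11, slack=2)
Line 5: ['letter', 'owl'] (min_width=10, slack=3)
Line 6: ['run', 'problem'] (min_width=11, slack=2)
Line 7: ['no', 'page', 'dog'] (min_width=11, slack=2)
Line 8: ['give', 'silver'] (min_width=11, slack=2)
Line 9: ['big', 'music', 'of'] (min_width=12, slack=1)
Line 10: ['oats'] (min_width=4, slack=9)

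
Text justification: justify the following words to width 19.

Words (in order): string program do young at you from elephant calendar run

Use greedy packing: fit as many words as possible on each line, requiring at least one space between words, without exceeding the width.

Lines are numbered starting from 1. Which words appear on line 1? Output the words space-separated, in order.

Answer: string program do

Derivation:
Line 1: ['string', 'program', 'do'] (min_width=17, slack=2)
Line 2: ['young', 'at', 'you', 'from'] (min_width=17, slack=2)
Line 3: ['elephant', 'calendar'] (min_width=17, slack=2)
Line 4: ['run'] (min_width=3, slack=16)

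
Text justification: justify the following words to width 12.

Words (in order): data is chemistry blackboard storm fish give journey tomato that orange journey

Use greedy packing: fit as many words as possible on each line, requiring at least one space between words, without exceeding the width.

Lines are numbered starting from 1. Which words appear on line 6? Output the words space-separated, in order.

Line 1: ['data', 'is'] (min_width=7, slack=5)
Line 2: ['chemistry'] (min_width=9, slack=3)
Line 3: ['blackboard'] (min_width=10, slack=2)
Line 4: ['storm', 'fish'] (min_width=10, slack=2)
Line 5: ['give', 'journey'] (min_width=12, slack=0)
Line 6: ['tomato', 'that'] (min_width=11, slack=1)
Line 7: ['orange'] (min_width=6, slack=6)
Line 8: ['journey'] (min_width=7, slack=5)

Answer: tomato that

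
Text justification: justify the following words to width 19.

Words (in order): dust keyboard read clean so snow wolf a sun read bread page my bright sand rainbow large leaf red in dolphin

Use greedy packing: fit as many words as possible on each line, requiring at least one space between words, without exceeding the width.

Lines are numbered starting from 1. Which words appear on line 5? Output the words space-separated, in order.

Line 1: ['dust', 'keyboard', 'read'] (min_width=18, slack=1)
Line 2: ['clean', 'so', 'snow', 'wolf'] (min_width=18, slack=1)
Line 3: ['a', 'sun', 'read', 'bread'] (min_width=16, slack=3)
Line 4: ['page', 'my', 'bright', 'sand'] (min_width=19, slack=0)
Line 5: ['rainbow', 'large', 'leaf'] (min_width=18, slack=1)
Line 6: ['red', 'in', 'dolphin'] (min_width=14, slack=5)

Answer: rainbow large leaf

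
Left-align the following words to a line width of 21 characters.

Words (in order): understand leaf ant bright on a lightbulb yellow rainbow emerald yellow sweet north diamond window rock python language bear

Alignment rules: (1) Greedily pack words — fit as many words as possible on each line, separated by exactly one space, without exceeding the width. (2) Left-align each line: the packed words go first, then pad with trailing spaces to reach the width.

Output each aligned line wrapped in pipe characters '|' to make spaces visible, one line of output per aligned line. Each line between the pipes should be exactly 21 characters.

Line 1: ['understand', 'leaf', 'ant'] (min_width=19, slack=2)
Line 2: ['bright', 'on', 'a', 'lightbulb'] (min_width=21, slack=0)
Line 3: ['yellow', 'rainbow'] (min_width=14, slack=7)
Line 4: ['emerald', 'yellow', 'sweet'] (min_width=20, slack=1)
Line 5: ['north', 'diamond', 'window'] (min_width=20, slack=1)
Line 6: ['rock', 'python', 'language'] (min_width=20, slack=1)
Line 7: ['bear'] (min_width=4, slack=17)

Answer: |understand leaf ant  |
|bright on a lightbulb|
|yellow rainbow       |
|emerald yellow sweet |
|north diamond window |
|rock python language |
|bear                 |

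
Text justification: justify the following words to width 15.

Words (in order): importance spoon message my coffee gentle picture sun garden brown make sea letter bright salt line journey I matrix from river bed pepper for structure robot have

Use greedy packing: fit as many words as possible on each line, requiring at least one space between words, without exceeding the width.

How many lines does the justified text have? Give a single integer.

Answer: 14

Derivation:
Line 1: ['importance'] (min_width=10, slack=5)
Line 2: ['spoon', 'message'] (min_width=13, slack=2)
Line 3: ['my', 'coffee'] (min_width=9, slack=6)
Line 4: ['gentle', 'picture'] (min_width=14, slack=1)
Line 5: ['sun', 'garden'] (min_width=10, slack=5)
Line 6: ['brown', 'make', 'sea'] (min_width=14, slack=1)
Line 7: ['letter', 'bright'] (min_width=13, slack=2)
Line 8: ['salt', 'line'] (min_width=9, slack=6)
Line 9: ['journey', 'I'] (min_width=9, slack=6)
Line 10: ['matrix', 'from'] (min_width=11, slack=4)
Line 11: ['river', 'bed'] (min_width=9, slack=6)
Line 12: ['pepper', 'for'] (min_width=10, slack=5)
Line 13: ['structure', 'robot'] (min_width=15, slack=0)
Line 14: ['have'] (min_width=4, slack=11)
Total lines: 14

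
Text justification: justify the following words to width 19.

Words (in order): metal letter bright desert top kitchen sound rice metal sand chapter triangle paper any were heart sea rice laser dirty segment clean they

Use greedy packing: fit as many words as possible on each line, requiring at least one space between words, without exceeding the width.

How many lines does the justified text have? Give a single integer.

Line 1: ['metal', 'letter', 'bright'] (min_width=19, slack=0)
Line 2: ['desert', 'top', 'kitchen'] (min_width=18, slack=1)
Line 3: ['sound', 'rice', 'metal'] (min_width=16, slack=3)
Line 4: ['sand', 'chapter'] (min_width=12, slack=7)
Line 5: ['triangle', 'paper', 'any'] (min_width=18, slack=1)
Line 6: ['were', 'heart', 'sea', 'rice'] (min_width=19, slack=0)
Line 7: ['laser', 'dirty', 'segment'] (min_width=19, slack=0)
Line 8: ['clean', 'they'] (min_width=10, slack=9)
Total lines: 8

Answer: 8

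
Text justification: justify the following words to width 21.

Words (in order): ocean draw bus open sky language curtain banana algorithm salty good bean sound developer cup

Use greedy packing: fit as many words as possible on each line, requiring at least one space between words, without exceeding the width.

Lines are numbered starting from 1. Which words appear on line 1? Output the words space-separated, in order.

Answer: ocean draw bus open

Derivation:
Line 1: ['ocean', 'draw', 'bus', 'open'] (min_width=19, slack=2)
Line 2: ['sky', 'language', 'curtain'] (min_width=20, slack=1)
Line 3: ['banana', 'algorithm'] (min_width=16, slack=5)
Line 4: ['salty', 'good', 'bean', 'sound'] (min_width=21, slack=0)
Line 5: ['developer', 'cup'] (min_width=13, slack=8)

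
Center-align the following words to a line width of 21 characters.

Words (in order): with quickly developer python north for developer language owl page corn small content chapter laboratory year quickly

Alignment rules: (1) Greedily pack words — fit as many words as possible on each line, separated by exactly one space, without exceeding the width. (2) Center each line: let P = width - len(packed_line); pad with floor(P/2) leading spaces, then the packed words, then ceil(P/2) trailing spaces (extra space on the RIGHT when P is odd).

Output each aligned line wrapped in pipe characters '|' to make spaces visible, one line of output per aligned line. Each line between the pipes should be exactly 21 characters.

Answer: |    with quickly     |
|  developer python   |
| north for developer |
|  language owl page  |
| corn small content  |
| chapter laboratory  |
|    year quickly     |

Derivation:
Line 1: ['with', 'quickly'] (min_width=12, slack=9)
Line 2: ['developer', 'python'] (min_width=16, slack=5)
Line 3: ['north', 'for', 'developer'] (min_width=19, slack=2)
Line 4: ['language', 'owl', 'page'] (min_width=17, slack=4)
Line 5: ['corn', 'small', 'content'] (min_width=18, slack=3)
Line 6: ['chapter', 'laboratory'] (min_width=18, slack=3)
Line 7: ['year', 'quickly'] (min_width=12, slack=9)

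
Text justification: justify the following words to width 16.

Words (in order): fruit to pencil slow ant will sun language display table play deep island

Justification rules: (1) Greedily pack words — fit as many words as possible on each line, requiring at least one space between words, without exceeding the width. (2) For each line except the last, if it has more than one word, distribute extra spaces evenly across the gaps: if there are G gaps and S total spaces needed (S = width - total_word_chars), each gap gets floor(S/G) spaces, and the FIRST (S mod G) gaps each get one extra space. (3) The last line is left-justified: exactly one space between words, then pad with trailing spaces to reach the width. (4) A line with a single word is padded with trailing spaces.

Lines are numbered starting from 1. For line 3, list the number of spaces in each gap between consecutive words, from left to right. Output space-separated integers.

Answer: 5

Derivation:
Line 1: ['fruit', 'to', 'pencil'] (min_width=15, slack=1)
Line 2: ['slow', 'ant', 'will'] (min_width=13, slack=3)
Line 3: ['sun', 'language'] (min_width=12, slack=4)
Line 4: ['display', 'table'] (min_width=13, slack=3)
Line 5: ['play', 'deep', 'island'] (min_width=16, slack=0)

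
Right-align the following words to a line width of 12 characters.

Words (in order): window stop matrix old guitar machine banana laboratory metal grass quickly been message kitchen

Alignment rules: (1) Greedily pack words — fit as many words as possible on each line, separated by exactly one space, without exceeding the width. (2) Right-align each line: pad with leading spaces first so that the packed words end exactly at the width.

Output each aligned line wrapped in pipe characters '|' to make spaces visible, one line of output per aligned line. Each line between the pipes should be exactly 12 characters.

Answer: | window stop|
|  matrix old|
|      guitar|
|     machine|
|      banana|
|  laboratory|
| metal grass|
|quickly been|
|     message|
|     kitchen|

Derivation:
Line 1: ['window', 'stop'] (min_width=11, slack=1)
Line 2: ['matrix', 'old'] (min_width=10, slack=2)
Line 3: ['guitar'] (min_width=6, slack=6)
Line 4: ['machine'] (min_width=7, slack=5)
Line 5: ['banana'] (min_width=6, slack=6)
Line 6: ['laboratory'] (min_width=10, slack=2)
Line 7: ['metal', 'grass'] (min_width=11, slack=1)
Line 8: ['quickly', 'been'] (min_width=12, slack=0)
Line 9: ['message'] (min_width=7, slack=5)
Line 10: ['kitchen'] (min_width=7, slack=5)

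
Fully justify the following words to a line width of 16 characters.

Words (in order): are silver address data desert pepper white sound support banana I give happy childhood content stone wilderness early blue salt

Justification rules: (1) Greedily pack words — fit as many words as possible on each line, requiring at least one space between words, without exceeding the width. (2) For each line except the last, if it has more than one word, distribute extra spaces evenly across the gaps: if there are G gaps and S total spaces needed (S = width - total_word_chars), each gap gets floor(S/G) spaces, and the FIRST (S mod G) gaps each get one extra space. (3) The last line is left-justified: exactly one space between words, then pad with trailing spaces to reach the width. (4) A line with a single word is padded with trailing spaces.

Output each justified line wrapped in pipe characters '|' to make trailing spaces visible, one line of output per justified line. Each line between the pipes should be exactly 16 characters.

Line 1: ['are', 'silver'] (min_width=10, slack=6)
Line 2: ['address', 'data'] (min_width=12, slack=4)
Line 3: ['desert', 'pepper'] (min_width=13, slack=3)
Line 4: ['white', 'sound'] (min_width=11, slack=5)
Line 5: ['support', 'banana', 'I'] (min_width=16, slack=0)
Line 6: ['give', 'happy'] (min_width=10, slack=6)
Line 7: ['childhood'] (min_width=9, slack=7)
Line 8: ['content', 'stone'] (min_width=13, slack=3)
Line 9: ['wilderness', 'early'] (min_width=16, slack=0)
Line 10: ['blue', 'salt'] (min_width=9, slack=7)

Answer: |are       silver|
|address     data|
|desert    pepper|
|white      sound|
|support banana I|
|give       happy|
|childhood       |
|content    stone|
|wilderness early|
|blue salt       |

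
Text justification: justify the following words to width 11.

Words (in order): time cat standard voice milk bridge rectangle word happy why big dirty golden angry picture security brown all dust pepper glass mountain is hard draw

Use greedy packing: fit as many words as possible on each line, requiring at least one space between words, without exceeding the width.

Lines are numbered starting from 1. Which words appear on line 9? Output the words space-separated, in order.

Answer: golden

Derivation:
Line 1: ['time', 'cat'] (min_width=8, slack=3)
Line 2: ['standard'] (min_width=8, slack=3)
Line 3: ['voice', 'milk'] (min_width=10, slack=1)
Line 4: ['bridge'] (min_width=6, slack=5)
Line 5: ['rectangle'] (min_width=9, slack=2)
Line 6: ['word', 'happy'] (min_width=10, slack=1)
Line 7: ['why', 'big'] (min_width=7, slack=4)
Line 8: ['dirty'] (min_width=5, slack=6)
Line 9: ['golden'] (min_width=6, slack=5)
Line 10: ['angry'] (min_width=5, slack=6)
Line 11: ['picture'] (min_width=7, slack=4)
Line 12: ['security'] (min_width=8, slack=3)
Line 13: ['brown', 'all'] (min_width=9, slack=2)
Line 14: ['dust', 'pepper'] (min_width=11, slack=0)
Line 15: ['glass'] (min_width=5, slack=6)
Line 16: ['mountain', 'is'] (min_width=11, slack=0)
Line 17: ['hard', 'draw'] (min_width=9, slack=2)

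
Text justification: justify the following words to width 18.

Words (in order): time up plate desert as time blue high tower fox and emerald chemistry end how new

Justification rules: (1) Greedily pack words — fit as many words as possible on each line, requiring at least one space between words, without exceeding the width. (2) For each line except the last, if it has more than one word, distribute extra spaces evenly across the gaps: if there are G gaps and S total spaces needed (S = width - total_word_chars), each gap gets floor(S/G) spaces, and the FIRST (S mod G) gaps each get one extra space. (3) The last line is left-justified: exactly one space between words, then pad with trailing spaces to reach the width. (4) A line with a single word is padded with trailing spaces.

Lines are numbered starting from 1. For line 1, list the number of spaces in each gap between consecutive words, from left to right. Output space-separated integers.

Line 1: ['time', 'up', 'plate'] (min_width=13, slack=5)
Line 2: ['desert', 'as', 'time'] (min_width=14, slack=4)
Line 3: ['blue', 'high', 'tower'] (min_width=15, slack=3)
Line 4: ['fox', 'and', 'emerald'] (min_width=15, slack=3)
Line 5: ['chemistry', 'end', 'how'] (min_width=17, slack=1)
Line 6: ['new'] (min_width=3, slack=15)

Answer: 4 3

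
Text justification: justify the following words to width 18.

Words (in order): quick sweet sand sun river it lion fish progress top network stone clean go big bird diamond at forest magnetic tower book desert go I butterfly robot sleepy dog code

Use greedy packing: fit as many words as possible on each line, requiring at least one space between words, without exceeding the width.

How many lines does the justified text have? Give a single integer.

Line 1: ['quick', 'sweet', 'sand'] (min_width=16, slack=2)
Line 2: ['sun', 'river', 'it', 'lion'] (min_width=17, slack=1)
Line 3: ['fish', 'progress', 'top'] (min_width=17, slack=1)
Line 4: ['network', 'stone'] (min_width=13, slack=5)
Line 5: ['clean', 'go', 'big', 'bird'] (min_width=17, slack=1)
Line 6: ['diamond', 'at', 'forest'] (min_width=17, slack=1)
Line 7: ['magnetic', 'tower'] (min_width=14, slack=4)
Line 8: ['book', 'desert', 'go', 'I'] (min_width=16, slack=2)
Line 9: ['butterfly', 'robot'] (min_width=15, slack=3)
Line 10: ['sleepy', 'dog', 'code'] (min_width=15, slack=3)
Total lines: 10

Answer: 10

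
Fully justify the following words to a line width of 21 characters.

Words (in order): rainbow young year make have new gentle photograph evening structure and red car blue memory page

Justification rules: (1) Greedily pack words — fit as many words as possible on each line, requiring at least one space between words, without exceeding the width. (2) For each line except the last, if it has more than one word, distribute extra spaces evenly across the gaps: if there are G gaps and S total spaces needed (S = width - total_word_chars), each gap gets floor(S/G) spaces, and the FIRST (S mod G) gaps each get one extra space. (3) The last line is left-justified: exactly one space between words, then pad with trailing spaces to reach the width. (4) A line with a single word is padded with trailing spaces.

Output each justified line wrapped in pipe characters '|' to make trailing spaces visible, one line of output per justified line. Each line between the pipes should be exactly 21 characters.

Line 1: ['rainbow', 'young', 'year'] (min_width=18, slack=3)
Line 2: ['make', 'have', 'new', 'gentle'] (min_width=20, slack=1)
Line 3: ['photograph', 'evening'] (min_width=18, slack=3)
Line 4: ['structure', 'and', 'red', 'car'] (min_width=21, slack=0)
Line 5: ['blue', 'memory', 'page'] (min_width=16, slack=5)

Answer: |rainbow   young  year|
|make  have new gentle|
|photograph    evening|
|structure and red car|
|blue memory page     |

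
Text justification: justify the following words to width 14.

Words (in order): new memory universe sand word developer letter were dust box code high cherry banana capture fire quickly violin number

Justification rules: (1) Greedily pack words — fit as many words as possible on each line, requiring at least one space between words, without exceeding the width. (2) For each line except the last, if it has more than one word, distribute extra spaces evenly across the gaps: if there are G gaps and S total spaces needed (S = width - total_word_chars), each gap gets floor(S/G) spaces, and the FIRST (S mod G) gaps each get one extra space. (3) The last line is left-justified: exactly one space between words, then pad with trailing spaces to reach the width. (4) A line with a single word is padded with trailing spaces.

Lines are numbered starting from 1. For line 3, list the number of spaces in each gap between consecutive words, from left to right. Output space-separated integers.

Answer: 1

Derivation:
Line 1: ['new', 'memory'] (min_width=10, slack=4)
Line 2: ['universe', 'sand'] (min_width=13, slack=1)
Line 3: ['word', 'developer'] (min_width=14, slack=0)
Line 4: ['letter', 'were'] (min_width=11, slack=3)
Line 5: ['dust', 'box', 'code'] (min_width=13, slack=1)
Line 6: ['high', 'cherry'] (min_width=11, slack=3)
Line 7: ['banana', 'capture'] (min_width=14, slack=0)
Line 8: ['fire', 'quickly'] (min_width=12, slack=2)
Line 9: ['violin', 'number'] (min_width=13, slack=1)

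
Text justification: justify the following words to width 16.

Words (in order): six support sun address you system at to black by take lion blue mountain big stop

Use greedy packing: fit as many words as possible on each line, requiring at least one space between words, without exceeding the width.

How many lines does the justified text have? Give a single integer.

Answer: 7

Derivation:
Line 1: ['six', 'support', 'sun'] (min_width=15, slack=1)
Line 2: ['address', 'you'] (min_width=11, slack=5)
Line 3: ['system', 'at', 'to'] (min_width=12, slack=4)
Line 4: ['black', 'by', 'take'] (min_width=13, slack=3)
Line 5: ['lion', 'blue'] (min_width=9, slack=7)
Line 6: ['mountain', 'big'] (min_width=12, slack=4)
Line 7: ['stop'] (min_width=4, slack=12)
Total lines: 7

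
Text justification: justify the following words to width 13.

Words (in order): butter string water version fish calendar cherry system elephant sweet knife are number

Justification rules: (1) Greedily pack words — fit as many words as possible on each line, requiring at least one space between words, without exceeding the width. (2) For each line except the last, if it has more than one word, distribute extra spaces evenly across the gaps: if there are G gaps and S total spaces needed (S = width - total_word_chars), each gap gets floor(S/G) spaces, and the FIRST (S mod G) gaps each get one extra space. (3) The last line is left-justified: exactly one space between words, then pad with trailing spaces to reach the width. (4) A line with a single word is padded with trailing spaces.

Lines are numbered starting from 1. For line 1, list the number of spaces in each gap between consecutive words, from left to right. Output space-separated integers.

Answer: 1

Derivation:
Line 1: ['butter', 'string'] (min_width=13, slack=0)
Line 2: ['water', 'version'] (min_width=13, slack=0)
Line 3: ['fish', 'calendar'] (min_width=13, slack=0)
Line 4: ['cherry', 'system'] (min_width=13, slack=0)
Line 5: ['elephant'] (min_width=8, slack=5)
Line 6: ['sweet', 'knife'] (min_width=11, slack=2)
Line 7: ['are', 'number'] (min_width=10, slack=3)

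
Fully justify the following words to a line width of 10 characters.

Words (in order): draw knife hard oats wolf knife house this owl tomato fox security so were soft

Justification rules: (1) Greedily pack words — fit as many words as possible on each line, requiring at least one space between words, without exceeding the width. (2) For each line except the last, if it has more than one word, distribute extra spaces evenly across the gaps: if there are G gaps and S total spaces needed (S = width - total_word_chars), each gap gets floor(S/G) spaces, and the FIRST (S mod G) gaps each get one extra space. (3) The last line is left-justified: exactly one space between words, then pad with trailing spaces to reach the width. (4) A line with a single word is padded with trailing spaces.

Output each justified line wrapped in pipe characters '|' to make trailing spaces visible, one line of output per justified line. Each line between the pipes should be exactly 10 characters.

Line 1: ['draw', 'knife'] (min_width=10, slack=0)
Line 2: ['hard', 'oats'] (min_width=9, slack=1)
Line 3: ['wolf', 'knife'] (min_width=10, slack=0)
Line 4: ['house', 'this'] (min_width=10, slack=0)
Line 5: ['owl', 'tomato'] (min_width=10, slack=0)
Line 6: ['fox'] (min_width=3, slack=7)
Line 7: ['security'] (min_width=8, slack=2)
Line 8: ['so', 'were'] (min_width=7, slack=3)
Line 9: ['soft'] (min_width=4, slack=6)

Answer: |draw knife|
|hard  oats|
|wolf knife|
|house this|
|owl tomato|
|fox       |
|security  |
|so    were|
|soft      |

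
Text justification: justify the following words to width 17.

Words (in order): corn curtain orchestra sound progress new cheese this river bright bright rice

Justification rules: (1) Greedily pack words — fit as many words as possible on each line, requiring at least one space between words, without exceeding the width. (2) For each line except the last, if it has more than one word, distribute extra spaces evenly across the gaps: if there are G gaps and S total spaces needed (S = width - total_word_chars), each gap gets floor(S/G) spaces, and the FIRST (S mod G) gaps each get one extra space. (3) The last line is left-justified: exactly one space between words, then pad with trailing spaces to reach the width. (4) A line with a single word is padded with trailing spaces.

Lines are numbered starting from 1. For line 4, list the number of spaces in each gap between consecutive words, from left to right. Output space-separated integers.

Answer: 1 1

Derivation:
Line 1: ['corn', 'curtain'] (min_width=12, slack=5)
Line 2: ['orchestra', 'sound'] (min_width=15, slack=2)
Line 3: ['progress', 'new'] (min_width=12, slack=5)
Line 4: ['cheese', 'this', 'river'] (min_width=17, slack=0)
Line 5: ['bright', 'bright'] (min_width=13, slack=4)
Line 6: ['rice'] (min_width=4, slack=13)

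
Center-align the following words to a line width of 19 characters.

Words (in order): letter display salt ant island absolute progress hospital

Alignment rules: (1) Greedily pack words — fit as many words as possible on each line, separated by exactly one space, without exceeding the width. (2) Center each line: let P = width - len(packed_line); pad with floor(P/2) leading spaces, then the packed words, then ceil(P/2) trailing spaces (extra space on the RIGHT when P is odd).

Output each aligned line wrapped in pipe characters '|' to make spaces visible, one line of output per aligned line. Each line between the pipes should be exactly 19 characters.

Line 1: ['letter', 'display', 'salt'] (min_width=19, slack=0)
Line 2: ['ant', 'island', 'absolute'] (min_width=19, slack=0)
Line 3: ['progress', 'hospital'] (min_width=17, slack=2)

Answer: |letter display salt|
|ant island absolute|
| progress hospital |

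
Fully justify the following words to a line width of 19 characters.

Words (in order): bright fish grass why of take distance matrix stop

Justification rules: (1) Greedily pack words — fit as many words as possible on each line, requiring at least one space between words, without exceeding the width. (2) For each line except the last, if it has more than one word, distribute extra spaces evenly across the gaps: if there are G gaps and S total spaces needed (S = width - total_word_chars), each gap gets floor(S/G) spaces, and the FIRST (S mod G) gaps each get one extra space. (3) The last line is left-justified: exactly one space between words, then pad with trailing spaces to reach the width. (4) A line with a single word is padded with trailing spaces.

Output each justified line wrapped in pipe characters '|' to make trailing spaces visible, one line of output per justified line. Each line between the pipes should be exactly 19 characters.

Answer: |bright  fish  grass|
|why     of     take|
|distance     matrix|
|stop               |

Derivation:
Line 1: ['bright', 'fish', 'grass'] (min_width=17, slack=2)
Line 2: ['why', 'of', 'take'] (min_width=11, slack=8)
Line 3: ['distance', 'matrix'] (min_width=15, slack=4)
Line 4: ['stop'] (min_width=4, slack=15)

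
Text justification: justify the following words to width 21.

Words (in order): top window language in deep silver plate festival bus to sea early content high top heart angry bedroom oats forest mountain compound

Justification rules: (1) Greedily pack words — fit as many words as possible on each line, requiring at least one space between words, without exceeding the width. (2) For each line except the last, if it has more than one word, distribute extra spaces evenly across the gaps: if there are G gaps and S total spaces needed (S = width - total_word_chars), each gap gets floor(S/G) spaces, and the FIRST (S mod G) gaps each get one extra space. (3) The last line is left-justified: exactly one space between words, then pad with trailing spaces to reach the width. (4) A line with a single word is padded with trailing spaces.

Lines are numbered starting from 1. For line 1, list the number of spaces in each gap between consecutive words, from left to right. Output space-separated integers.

Answer: 2 2

Derivation:
Line 1: ['top', 'window', 'language'] (min_width=19, slack=2)
Line 2: ['in', 'deep', 'silver', 'plate'] (min_width=20, slack=1)
Line 3: ['festival', 'bus', 'to', 'sea'] (min_width=19, slack=2)
Line 4: ['early', 'content', 'high'] (min_width=18, slack=3)
Line 5: ['top', 'heart', 'angry'] (min_width=15, slack=6)
Line 6: ['bedroom', 'oats', 'forest'] (min_width=19, slack=2)
Line 7: ['mountain', 'compound'] (min_width=17, slack=4)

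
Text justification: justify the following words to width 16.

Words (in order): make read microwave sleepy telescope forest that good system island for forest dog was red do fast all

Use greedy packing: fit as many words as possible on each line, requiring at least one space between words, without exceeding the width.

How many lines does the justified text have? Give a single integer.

Answer: 7

Derivation:
Line 1: ['make', 'read'] (min_width=9, slack=7)
Line 2: ['microwave', 'sleepy'] (min_width=16, slack=0)
Line 3: ['telescope', 'forest'] (min_width=16, slack=0)
Line 4: ['that', 'good', 'system'] (min_width=16, slack=0)
Line 5: ['island', 'for'] (min_width=10, slack=6)
Line 6: ['forest', 'dog', 'was'] (min_width=14, slack=2)
Line 7: ['red', 'do', 'fast', 'all'] (min_width=15, slack=1)
Total lines: 7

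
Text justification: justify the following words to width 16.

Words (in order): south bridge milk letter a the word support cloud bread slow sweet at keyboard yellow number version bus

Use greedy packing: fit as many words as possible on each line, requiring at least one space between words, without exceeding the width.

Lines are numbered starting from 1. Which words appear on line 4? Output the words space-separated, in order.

Line 1: ['south', 'bridge'] (min_width=12, slack=4)
Line 2: ['milk', 'letter', 'a'] (min_width=13, slack=3)
Line 3: ['the', 'word', 'support'] (min_width=16, slack=0)
Line 4: ['cloud', 'bread', 'slow'] (min_width=16, slack=0)
Line 5: ['sweet', 'at'] (min_width=8, slack=8)
Line 6: ['keyboard', 'yellow'] (min_width=15, slack=1)
Line 7: ['number', 'version'] (min_width=14, slack=2)
Line 8: ['bus'] (min_width=3, slack=13)

Answer: cloud bread slow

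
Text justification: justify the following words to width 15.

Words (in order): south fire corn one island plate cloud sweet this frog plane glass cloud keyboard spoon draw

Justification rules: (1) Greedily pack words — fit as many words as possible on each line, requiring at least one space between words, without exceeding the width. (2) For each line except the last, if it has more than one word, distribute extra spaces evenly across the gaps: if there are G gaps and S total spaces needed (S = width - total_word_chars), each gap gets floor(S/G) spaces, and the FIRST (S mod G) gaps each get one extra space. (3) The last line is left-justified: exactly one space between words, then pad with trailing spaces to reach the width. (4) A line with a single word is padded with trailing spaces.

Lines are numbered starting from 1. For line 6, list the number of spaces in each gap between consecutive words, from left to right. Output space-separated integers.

Line 1: ['south', 'fire', 'corn'] (min_width=15, slack=0)
Line 2: ['one', 'island'] (min_width=10, slack=5)
Line 3: ['plate', 'cloud'] (min_width=11, slack=4)
Line 4: ['sweet', 'this', 'frog'] (min_width=15, slack=0)
Line 5: ['plane', 'glass'] (min_width=11, slack=4)
Line 6: ['cloud', 'keyboard'] (min_width=14, slack=1)
Line 7: ['spoon', 'draw'] (min_width=10, slack=5)

Answer: 2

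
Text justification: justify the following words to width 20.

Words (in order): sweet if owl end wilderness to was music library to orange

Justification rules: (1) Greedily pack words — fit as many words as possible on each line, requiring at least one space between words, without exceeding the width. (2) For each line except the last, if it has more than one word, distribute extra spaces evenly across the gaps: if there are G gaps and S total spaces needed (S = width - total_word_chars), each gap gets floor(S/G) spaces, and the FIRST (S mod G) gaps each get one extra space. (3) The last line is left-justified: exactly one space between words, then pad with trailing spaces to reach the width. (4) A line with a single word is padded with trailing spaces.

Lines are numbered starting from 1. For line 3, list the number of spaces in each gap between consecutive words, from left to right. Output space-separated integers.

Line 1: ['sweet', 'if', 'owl', 'end'] (min_width=16, slack=4)
Line 2: ['wilderness', 'to', 'was'] (min_width=17, slack=3)
Line 3: ['music', 'library', 'to'] (min_width=16, slack=4)
Line 4: ['orange'] (min_width=6, slack=14)

Answer: 3 3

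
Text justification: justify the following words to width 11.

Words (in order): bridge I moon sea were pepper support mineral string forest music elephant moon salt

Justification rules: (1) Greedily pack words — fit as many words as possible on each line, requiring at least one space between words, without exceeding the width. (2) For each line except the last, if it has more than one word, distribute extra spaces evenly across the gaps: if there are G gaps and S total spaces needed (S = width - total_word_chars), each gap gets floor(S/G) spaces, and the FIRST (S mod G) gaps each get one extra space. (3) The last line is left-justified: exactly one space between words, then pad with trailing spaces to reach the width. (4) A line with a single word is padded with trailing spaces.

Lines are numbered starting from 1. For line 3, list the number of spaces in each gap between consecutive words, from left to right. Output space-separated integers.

Answer: 1

Derivation:
Line 1: ['bridge', 'I'] (min_width=8, slack=3)
Line 2: ['moon', 'sea'] (min_width=8, slack=3)
Line 3: ['were', 'pepper'] (min_width=11, slack=0)
Line 4: ['support'] (min_width=7, slack=4)
Line 5: ['mineral'] (min_width=7, slack=4)
Line 6: ['string'] (min_width=6, slack=5)
Line 7: ['forest'] (min_width=6, slack=5)
Line 8: ['music'] (min_width=5, slack=6)
Line 9: ['elephant'] (min_width=8, slack=3)
Line 10: ['moon', 'salt'] (min_width=9, slack=2)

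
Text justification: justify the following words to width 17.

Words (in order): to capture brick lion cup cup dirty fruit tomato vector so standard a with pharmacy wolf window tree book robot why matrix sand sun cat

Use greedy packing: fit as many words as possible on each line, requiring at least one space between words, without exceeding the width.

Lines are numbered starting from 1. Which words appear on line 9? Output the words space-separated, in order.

Line 1: ['to', 'capture', 'brick'] (min_width=16, slack=1)
Line 2: ['lion', 'cup', 'cup'] (min_width=12, slack=5)
Line 3: ['dirty', 'fruit'] (min_width=11, slack=6)
Line 4: ['tomato', 'vector', 'so'] (min_width=16, slack=1)
Line 5: ['standard', 'a', 'with'] (min_width=15, slack=2)
Line 6: ['pharmacy', 'wolf'] (min_width=13, slack=4)
Line 7: ['window', 'tree', 'book'] (min_width=16, slack=1)
Line 8: ['robot', 'why', 'matrix'] (min_width=16, slack=1)
Line 9: ['sand', 'sun', 'cat'] (min_width=12, slack=5)

Answer: sand sun cat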